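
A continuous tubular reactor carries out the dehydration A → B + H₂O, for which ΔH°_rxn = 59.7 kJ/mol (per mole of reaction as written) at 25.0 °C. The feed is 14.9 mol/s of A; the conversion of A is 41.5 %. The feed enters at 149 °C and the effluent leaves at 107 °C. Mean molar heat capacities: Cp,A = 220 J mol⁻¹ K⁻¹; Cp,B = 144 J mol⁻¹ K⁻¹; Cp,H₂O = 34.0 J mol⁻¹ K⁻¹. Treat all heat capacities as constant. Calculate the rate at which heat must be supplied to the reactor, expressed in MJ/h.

Extent of reaction ξ = 0.415 × 14.9 = 6.1835 mol/s
Reaction term: ξ·ΔH°_rxn = 6.1835 × 59.7 = 369.15 kJ/s
Sensible, feed 149→25 °C: -406.47 kJ/s
Outlet flows (mol/s): A 8.7165, B 6.1835, H₂O 6.1835
Sensible, products 25→107 °C: 247.5 kJ/s
Q = ΔH = 210.18 kJ/s = 210.18 kW
Heat supplied = 756.66 MJ/h

Q_in = 757 MJ/h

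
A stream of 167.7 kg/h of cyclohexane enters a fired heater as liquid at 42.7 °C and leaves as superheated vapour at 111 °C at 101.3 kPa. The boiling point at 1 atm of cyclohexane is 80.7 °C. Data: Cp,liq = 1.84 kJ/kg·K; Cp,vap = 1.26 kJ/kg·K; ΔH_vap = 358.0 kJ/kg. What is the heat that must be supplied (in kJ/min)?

liquid 42.7→80.7 °C: 69.92 kJ/kg
vaporisation at 80.7 °C: 358 kJ/kg
vapour 80.7→111 °C: 38.178 kJ/kg
Δh = 69.92 + 358 + 38.178 = 466.1 kJ/kg
Q = ṁ·Δh = 167.7 kg/h × 466.1 kJ/kg = 78165 kJ/h
|Q| = 21.712 kW = 1302.7 kJ/min

Q = 1300 kJ/min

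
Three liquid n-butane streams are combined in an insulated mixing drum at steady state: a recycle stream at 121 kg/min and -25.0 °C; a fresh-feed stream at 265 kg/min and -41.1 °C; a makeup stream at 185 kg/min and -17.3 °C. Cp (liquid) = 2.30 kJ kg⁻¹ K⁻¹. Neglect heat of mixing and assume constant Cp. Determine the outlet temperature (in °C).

T_out = -30.0 °C

Adiabatic, steady state ⇒ Σ ṁᵢCp,ᵢ(T_out − Tᵢ) = 0
Σ ṁᵢCp,ᵢTᵢ = 121×2.30×-25.0 + 265×2.30×-41.1 + 185×2.30×-17.3 = -39369
Σ ṁᵢCp,ᵢ = 121×2.30 + 265×2.30 + 185×2.30 = 1313.3
T_out = -39369 / 1313.3 = -29.977 °C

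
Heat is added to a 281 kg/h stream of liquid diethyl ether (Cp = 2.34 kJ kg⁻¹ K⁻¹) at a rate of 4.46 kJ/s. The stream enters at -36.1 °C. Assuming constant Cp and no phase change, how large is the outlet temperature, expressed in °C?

Q = 4.46 kJ/s = 16056 kJ/h
ΔT = Q/(ṁ·Cp) = 16056/(281×2.34) = 24.418 K
T_out = -36.1 + 24.418 = -11.682 °C

T_out = -11.7 °C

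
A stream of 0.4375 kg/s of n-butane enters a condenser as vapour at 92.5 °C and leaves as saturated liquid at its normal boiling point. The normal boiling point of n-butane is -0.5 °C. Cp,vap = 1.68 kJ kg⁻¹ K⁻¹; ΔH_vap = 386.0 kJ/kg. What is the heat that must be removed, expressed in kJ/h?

Q_c = 854000 kJ/h

vapour 92.5→-0.5 °C: -156.24 kJ/kg
condensation at -0.5 °C: -386 kJ/kg
Δh = -156.24 + -386 = -542.24 kJ/kg
Q = ṁ·Δh = 0.4375 kg/s × -542.24 kJ/kg = -237.23 kJ/s
|Q| = 237.23 kW = 854030 kJ/h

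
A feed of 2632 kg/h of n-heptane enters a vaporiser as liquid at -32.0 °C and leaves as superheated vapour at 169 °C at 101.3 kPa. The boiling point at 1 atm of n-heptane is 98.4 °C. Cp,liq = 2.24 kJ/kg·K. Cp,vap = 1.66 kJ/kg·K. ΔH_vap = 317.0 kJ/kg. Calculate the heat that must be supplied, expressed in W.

liquid -32.0→98.4 °C: 292.1 kJ/kg
vaporisation at 98.4 °C: 317 kJ/kg
vapour 98.4→169 °C: 117.2 kJ/kg
Δh = 292.1 + 317 + 117.2 = 726.29 kJ/kg
Q = ṁ·Δh = 2632 kg/h × 726.29 kJ/kg = 1.9116e+06 kJ/h
|Q| = 531 kW = 531000 W

Q = 531000 W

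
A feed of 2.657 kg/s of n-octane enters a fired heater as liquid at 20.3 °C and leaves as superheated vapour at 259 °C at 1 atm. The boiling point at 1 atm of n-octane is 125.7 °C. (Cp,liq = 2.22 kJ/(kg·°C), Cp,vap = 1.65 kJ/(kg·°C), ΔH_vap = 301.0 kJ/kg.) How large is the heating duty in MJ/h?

Q = 7220 MJ/h

liquid 20.3→125.7 °C: 233.99 kJ/kg
vaporisation at 125.7 °C: 301 kJ/kg
vapour 125.7→259 °C: 219.94 kJ/kg
Δh = 233.99 + 301 + 219.94 = 754.93 kJ/kg
Q = ṁ·Δh = 2.657 kg/s × 754.93 kJ/kg = 2005.9 kJ/s
|Q| = 2005.9 kW = 7221.1 MJ/h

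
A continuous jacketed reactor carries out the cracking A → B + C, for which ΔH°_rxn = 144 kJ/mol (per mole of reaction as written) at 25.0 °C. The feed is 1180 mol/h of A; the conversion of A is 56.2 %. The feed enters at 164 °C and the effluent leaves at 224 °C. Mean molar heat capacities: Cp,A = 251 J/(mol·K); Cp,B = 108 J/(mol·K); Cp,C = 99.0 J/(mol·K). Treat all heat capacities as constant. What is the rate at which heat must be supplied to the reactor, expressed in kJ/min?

Extent of reaction ξ = 0.562 × 1180 = 663.16 mol/h
Reaction term: ξ·ΔH°_rxn = 663.16 × 144 = 95495 kJ/h
Sensible, feed 164→25 °C: -41169 kJ/h
Outlet flows (mol/h): A 516.84, B 663.16, C 663.16
Sensible, products 25→224 °C: 53133 kJ/h
Q = ΔH = 107460 kJ/h = 29.85 kW
Heat supplied = 1791 kJ/min

Q_in = 1790 kJ/min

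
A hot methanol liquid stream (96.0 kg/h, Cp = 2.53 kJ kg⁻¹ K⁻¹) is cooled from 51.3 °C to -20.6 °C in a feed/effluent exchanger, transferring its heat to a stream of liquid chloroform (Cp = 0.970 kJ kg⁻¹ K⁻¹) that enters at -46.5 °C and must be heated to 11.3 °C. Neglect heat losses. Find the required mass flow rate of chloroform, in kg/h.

Heat released by hot stream: Q = 96.0 × 2.53 × (51.3 − -20.6) = 17463 kJ/h
Energy balance on cold side (adiabatic exchanger): Q = ṁ_c·Cp_c·(T_c,out − T_c,in)
ṁ_c = 17463 / [0.970 × (11.3 − -46.5)] = 311.47 kg/h

ṁ_c = 311 kg/h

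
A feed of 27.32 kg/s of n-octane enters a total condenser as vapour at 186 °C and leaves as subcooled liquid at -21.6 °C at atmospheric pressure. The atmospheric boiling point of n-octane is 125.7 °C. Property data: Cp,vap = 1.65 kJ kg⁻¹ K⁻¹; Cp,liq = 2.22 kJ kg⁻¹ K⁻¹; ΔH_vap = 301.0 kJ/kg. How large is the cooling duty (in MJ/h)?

vapour 186→125.7 °C: -99.495 kJ/kg
condensation at 125.7 °C: -301 kJ/kg
liquid 125.7→-21.6 °C: -327.01 kJ/kg
Δh = -99.495 + -301 + -327.01 = -727.5 kJ/kg
Q = ṁ·Δh = 27.32 kg/s × -727.5 kJ/kg = -19875 kJ/s
|Q| = 19875 kW = 71551 MJ/h

Q_c = 71600 MJ/h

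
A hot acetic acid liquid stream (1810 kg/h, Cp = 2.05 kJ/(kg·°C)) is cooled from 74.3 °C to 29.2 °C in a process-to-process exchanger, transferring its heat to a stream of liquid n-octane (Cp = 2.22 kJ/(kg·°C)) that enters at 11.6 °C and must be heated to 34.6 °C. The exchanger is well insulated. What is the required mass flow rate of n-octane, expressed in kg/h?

ṁ_c = 3280 kg/h

Heat released by hot stream: Q = 1810 × 2.05 × (74.3 − 29.2) = 167340 kJ/h
Energy balance on cold side (adiabatic exchanger): Q = ṁ_c·Cp_c·(T_c,out − T_c,in)
ṁ_c = 167340 / [2.22 × (34.6 − 11.6)] = 3277.4 kg/h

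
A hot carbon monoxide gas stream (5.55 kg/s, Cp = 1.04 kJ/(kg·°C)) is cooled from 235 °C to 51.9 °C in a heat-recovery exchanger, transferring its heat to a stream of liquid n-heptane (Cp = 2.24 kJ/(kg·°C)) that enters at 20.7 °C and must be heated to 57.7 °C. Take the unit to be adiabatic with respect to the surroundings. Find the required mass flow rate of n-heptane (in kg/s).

Heat released by hot stream: Q = 5.55 × 1.04 × (235 − 51.9) = 1056.9 kJ/s
Energy balance on cold side (adiabatic exchanger): Q = ṁ_c·Cp_c·(T_c,out − T_c,in)
ṁ_c = 1056.9 / [2.24 × (57.7 − 20.7)] = 12.752 kg/s

ṁ_c = 12.8 kg/s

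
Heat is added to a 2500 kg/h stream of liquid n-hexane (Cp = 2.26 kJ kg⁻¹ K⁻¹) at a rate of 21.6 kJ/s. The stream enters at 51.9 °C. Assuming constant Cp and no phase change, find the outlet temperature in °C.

Q = 21.6 kJ/s = 77760 kJ/h
ΔT = Q/(ṁ·Cp) = 77760/(2500×2.26) = 13.763 K
T_out = 51.9 + 13.763 = 65.663 °C

T_out = 65.7 °C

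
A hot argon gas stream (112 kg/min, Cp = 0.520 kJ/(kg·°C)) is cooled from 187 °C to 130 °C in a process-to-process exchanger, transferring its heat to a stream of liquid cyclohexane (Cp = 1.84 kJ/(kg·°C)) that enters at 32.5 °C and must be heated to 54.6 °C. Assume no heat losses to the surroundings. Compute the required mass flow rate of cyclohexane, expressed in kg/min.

ṁ_c = 81.6 kg/min

Heat released by hot stream: Q = 112 × 0.520 × (187 − 130) = 3319.7 kJ/min
Energy balance on cold side (adiabatic exchanger): Q = ṁ_c·Cp_c·(T_c,out − T_c,in)
ṁ_c = 3319.7 / [1.84 × (54.6 − 32.5)] = 81.637 kg/min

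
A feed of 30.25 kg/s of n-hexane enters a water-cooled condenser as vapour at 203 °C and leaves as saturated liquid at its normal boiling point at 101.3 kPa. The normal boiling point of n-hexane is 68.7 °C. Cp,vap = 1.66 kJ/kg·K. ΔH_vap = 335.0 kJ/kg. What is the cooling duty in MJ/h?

vapour 203→68.7 °C: -222.94 kJ/kg
condensation at 68.7 °C: -335 kJ/kg
Δh = -222.94 + -335 = -557.94 kJ/kg
Q = ṁ·Δh = 30.25 kg/s × -557.94 kJ/kg = -16878 kJ/s
|Q| = 16878 kW = 60759 MJ/h

Q_c = 60800 MJ/h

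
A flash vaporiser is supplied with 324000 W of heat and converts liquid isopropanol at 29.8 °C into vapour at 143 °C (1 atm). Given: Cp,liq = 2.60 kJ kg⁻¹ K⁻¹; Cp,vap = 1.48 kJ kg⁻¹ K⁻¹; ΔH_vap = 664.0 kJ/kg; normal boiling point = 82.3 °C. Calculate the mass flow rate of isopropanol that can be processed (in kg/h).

Δh = 2.60×(82.3−29.8) + 664.0 + 1.48×(143−82.3) = 890.34 kJ/kg
Q = 324000 W = 324 kJ/s = 1.1664e+06 kJ/h
ṁ = Q/Δh = 1.1664e+06 / 890.34 = 1310.1 kg/h

ṁ = 1310 kg/h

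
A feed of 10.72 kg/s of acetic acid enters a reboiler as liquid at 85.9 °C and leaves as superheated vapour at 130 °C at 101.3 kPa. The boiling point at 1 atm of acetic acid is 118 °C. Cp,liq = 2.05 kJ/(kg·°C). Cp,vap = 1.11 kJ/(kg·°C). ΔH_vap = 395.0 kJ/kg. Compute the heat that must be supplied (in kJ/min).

liquid 85.9→118 °C: 65.805 kJ/kg
vaporisation at 118 °C: 395 kJ/kg
vapour 118→130 °C: 13.32 kJ/kg
Δh = 65.805 + 395 + 13.32 = 474.12 kJ/kg
Q = ṁ·Δh = 10.72 kg/s × 474.12 kJ/kg = 5082.6 kJ/s
|Q| = 5082.6 kW = 304960 kJ/min

Q = 305000 kJ/min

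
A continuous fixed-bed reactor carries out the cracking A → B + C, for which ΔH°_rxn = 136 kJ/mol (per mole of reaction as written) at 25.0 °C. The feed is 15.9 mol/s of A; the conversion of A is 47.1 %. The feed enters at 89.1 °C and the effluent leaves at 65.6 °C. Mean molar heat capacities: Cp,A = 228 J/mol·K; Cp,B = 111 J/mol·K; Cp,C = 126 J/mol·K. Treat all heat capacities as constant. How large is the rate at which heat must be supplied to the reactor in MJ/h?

Q_in = 3370 MJ/h

Extent of reaction ξ = 0.471 × 15.9 = 7.4889 mol/s
Reaction term: ξ·ΔH°_rxn = 7.4889 × 136 = 1018.5 kJ/s
Sensible, feed 89.1→25 °C: -232.38 kJ/s
Outlet flows (mol/s): A 8.4111, B 7.4889, C 7.4889
Sensible, products 25→65.6 °C: 149.92 kJ/s
Q = ΔH = 936.03 kJ/s = 936.03 kW
Heat supplied = 3369.7 MJ/h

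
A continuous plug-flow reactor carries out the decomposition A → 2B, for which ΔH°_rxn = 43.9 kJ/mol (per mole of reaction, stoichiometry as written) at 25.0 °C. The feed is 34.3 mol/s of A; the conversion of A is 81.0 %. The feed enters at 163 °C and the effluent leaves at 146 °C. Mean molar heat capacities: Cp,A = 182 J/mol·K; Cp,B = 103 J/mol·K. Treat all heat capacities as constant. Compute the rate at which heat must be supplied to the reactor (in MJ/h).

Extent of reaction ξ = 0.810 × 34.3 = 27.783 mol/s
Reaction term: ξ·ΔH°_rxn = 27.783 × 43.9 = 1219.7 kJ/s
Sensible, feed 163→25 °C: -861.48 kJ/s
Outlet flows (mol/s): A 6.517, B 55.566
Sensible, products 25→146 °C: 836.04 kJ/s
Q = ΔH = 1194.2 kJ/s = 1194.2 kW
Heat supplied = 4299.2 MJ/h

Q_in = 4300 MJ/h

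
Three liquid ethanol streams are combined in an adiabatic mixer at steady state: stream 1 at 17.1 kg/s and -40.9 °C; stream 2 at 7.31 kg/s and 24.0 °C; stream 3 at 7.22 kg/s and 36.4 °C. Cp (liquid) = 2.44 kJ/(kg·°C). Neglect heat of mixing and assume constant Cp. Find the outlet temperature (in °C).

T_out = -8.26 °C

No heat crosses the boundary, so H_out = H_in.
Σ ṁᵢCp,ᵢTᵢ = 17.1×2.44×-40.9 + 7.31×2.44×24.0 + 7.22×2.44×36.4 = -637.19
Σ ṁᵢCp,ᵢ = 17.1×2.44 + 7.31×2.44 + 7.22×2.44 = 77.177
T_out = -637.19 / 77.177 = -8.2561 °C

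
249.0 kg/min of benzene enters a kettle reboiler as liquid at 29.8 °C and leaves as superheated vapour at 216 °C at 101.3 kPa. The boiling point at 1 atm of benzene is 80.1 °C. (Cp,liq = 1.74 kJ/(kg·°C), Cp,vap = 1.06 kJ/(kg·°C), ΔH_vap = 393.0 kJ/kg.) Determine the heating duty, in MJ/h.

Q = 9330 MJ/h

liquid 29.8→80.1 °C: 87.522 kJ/kg
vaporisation at 80.1 °C: 393 kJ/kg
vapour 80.1→216 °C: 144.05 kJ/kg
Δh = 87.522 + 393 + 144.05 = 624.58 kJ/kg
Q = ṁ·Δh = 249.0 kg/min × 624.58 kJ/kg = 155520 kJ/min
|Q| = 2592 kW = 9331.2 MJ/h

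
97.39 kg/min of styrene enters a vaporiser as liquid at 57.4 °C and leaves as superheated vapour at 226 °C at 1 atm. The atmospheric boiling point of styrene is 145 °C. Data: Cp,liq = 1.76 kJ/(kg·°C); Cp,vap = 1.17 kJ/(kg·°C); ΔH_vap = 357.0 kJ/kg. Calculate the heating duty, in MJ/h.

Q = 3540 MJ/h

liquid 57.4→145 °C: 154.18 kJ/kg
vaporisation at 145 °C: 357 kJ/kg
vapour 145→226 °C: 94.77 kJ/kg
Δh = 154.18 + 357 + 94.77 = 605.95 kJ/kg
Q = ṁ·Δh = 97.39 kg/min × 605.95 kJ/kg = 59013 kJ/min
|Q| = 983.55 kW = 3540.8 MJ/h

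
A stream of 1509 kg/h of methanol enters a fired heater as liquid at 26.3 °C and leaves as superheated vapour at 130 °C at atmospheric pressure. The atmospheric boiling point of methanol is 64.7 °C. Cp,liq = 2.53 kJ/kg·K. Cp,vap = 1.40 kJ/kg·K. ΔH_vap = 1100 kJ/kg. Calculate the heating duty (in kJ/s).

Q = 540 kJ/s

liquid 26.3→64.7 °C: 97.152 kJ/kg
vaporisation at 64.7 °C: 1100 kJ/kg
vapour 64.7→130 °C: 91.42 kJ/kg
Δh = 97.152 + 1100 + 91.42 = 1288.6 kJ/kg
Q = ṁ·Δh = 1509 kg/h × 1288.6 kJ/kg = 1.9445e+06 kJ/h
|Q| = 540.13 kW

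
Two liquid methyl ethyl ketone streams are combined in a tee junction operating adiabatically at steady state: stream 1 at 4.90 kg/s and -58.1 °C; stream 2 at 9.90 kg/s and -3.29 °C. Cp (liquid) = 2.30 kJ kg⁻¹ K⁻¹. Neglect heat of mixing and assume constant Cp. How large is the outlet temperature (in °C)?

T_out = -21.4 °C

No heat crosses the boundary, so H_out = H_in.
T_out = Σ ṁᵢCp,ᵢTᵢ / Σ ṁᵢCp,ᵢ
      = -729.7 / 34.04 = -21.437 °C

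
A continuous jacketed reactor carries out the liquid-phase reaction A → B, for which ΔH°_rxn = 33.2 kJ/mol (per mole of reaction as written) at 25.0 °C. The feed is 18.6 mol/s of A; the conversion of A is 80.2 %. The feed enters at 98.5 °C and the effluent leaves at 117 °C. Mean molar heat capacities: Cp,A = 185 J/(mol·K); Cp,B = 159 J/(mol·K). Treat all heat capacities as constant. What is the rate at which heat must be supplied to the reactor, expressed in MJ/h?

Extent of reaction ξ = 0.802 × 18.6 = 14.917 mol/s
Reaction term: ξ·ΔH°_rxn = 14.917 × 33.2 = 495.25 kJ/s
Sensible, feed 98.5→25 °C: -252.91 kJ/s
Outlet flows (mol/s): A 3.6828, B 14.917
Sensible, products 25→117 °C: 280.89 kJ/s
Q = ΔH = 523.23 kJ/s = 523.23 kW
Heat supplied = 1883.6 MJ/h

Q_in = 1880 MJ/h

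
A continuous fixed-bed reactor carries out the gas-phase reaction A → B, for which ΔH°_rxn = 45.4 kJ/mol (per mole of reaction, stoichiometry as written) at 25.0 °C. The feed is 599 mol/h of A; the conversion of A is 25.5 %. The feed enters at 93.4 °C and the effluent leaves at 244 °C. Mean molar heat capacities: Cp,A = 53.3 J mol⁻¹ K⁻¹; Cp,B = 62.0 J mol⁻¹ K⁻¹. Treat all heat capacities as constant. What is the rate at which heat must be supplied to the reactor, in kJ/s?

Q_in = 3.34 kJ/s

Extent of reaction ξ = 0.255 × 599 = 152.75 mol/h
Reaction term: ξ·ΔH°_rxn = 152.75 × 45.4 = 6934.6 kJ/h
Sensible, feed 93.4→25 °C: -2183.8 kJ/h
Outlet flows (mol/h): A 446.25, B 152.75
Sensible, products 25→244 °C: 7283 kJ/h
Q = ΔH = 12034 kJ/h = 3.3427 kW
Heat supplied = 3.3427 kJ/s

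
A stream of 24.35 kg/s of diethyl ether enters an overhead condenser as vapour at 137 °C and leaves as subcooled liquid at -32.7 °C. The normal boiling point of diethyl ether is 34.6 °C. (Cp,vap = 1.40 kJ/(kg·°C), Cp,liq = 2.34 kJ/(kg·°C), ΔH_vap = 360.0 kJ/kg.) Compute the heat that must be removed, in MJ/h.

vapour 137→34.6 °C: -143.36 kJ/kg
condensation at 34.6 °C: -360 kJ/kg
liquid 34.6→-32.7 °C: -157.48 kJ/kg
Δh = -143.36 + -360 + -157.48 = -660.84 kJ/kg
Q = ṁ·Δh = 24.35 kg/s × -660.84 kJ/kg = -16092 kJ/s
|Q| = 16092 kW = 57929 MJ/h

Q_c = 57900 MJ/h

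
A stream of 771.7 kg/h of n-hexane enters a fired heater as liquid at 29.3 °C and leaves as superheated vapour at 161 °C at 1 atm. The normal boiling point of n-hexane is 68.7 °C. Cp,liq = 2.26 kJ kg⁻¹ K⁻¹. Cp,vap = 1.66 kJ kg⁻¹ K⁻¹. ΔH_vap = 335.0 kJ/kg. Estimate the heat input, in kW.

Q = 124 kW

liquid 29.3→68.7 °C: 89.044 kJ/kg
vaporisation at 68.7 °C: 335 kJ/kg
vapour 68.7→161 °C: 153.22 kJ/kg
Δh = 89.044 + 335 + 153.22 = 577.26 kJ/kg
Q = ṁ·Δh = 771.7 kg/h × 577.26 kJ/kg = 445470 kJ/h
|Q| = 123.74 kW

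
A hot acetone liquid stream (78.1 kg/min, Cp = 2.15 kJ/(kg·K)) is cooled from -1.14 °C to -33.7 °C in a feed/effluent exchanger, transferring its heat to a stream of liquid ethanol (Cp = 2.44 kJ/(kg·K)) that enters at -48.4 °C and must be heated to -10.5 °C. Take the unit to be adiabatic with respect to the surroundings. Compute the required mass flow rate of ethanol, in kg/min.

ṁ_c = 59.1 kg/min

Heat released by hot stream: Q = 78.1 × 2.15 × (-1.14 − -33.7) = 5467.3 kJ/min
Energy balance on cold side (adiabatic exchanger): Q = ṁ_c·Cp_c·(T_c,out − T_c,in)
ṁ_c = 5467.3 / [2.44 × (-10.5 − -48.4)] = 59.121 kg/min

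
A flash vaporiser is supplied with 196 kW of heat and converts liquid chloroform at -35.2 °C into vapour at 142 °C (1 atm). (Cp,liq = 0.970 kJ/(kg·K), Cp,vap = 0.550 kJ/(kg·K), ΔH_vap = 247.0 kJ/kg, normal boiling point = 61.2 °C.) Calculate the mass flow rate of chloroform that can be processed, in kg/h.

ṁ = 1830 kg/h

Δh = 0.970×(61.2−-35.2) + 247.0 + 0.550×(142−61.2) = 384.95 kJ/kg
Q = 196 kW = 196 kJ/s = 705600 kJ/h
ṁ = Q/Δh = 705600 / 384.95 = 1833 kg/h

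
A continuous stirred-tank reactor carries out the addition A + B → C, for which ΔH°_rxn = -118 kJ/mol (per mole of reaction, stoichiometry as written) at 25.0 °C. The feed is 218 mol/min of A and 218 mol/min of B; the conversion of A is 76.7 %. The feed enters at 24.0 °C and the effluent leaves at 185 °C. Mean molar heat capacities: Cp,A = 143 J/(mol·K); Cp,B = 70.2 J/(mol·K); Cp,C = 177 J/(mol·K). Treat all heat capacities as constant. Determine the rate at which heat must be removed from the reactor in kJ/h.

Extent of reaction ξ = 0.767 × 218 = 167.21 mol/min
Reaction term: ξ·ΔH°_rxn = 167.21 × -118 = -19730 kJ/min
Sensible, feed 24.0→25 °C: 46.478 kJ/min
Outlet flows (mol/min): A 50.794, B 50.794, C 167.21
Sensible, products 25→185 °C: 6468 kJ/min
Q = ΔH = -13216 kJ/min = -220.26 kW
Heat removed = 792950 kJ/h

Q_out = 793000 kJ/h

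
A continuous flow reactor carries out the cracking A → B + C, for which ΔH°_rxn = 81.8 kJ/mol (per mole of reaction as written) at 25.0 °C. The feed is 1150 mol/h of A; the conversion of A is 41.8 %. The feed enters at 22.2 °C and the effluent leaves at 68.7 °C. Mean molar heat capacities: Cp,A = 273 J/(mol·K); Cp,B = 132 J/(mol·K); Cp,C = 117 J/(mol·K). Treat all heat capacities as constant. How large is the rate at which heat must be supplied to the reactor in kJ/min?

Q_in = 890 kJ/min

Extent of reaction ξ = 0.418 × 1150 = 480.7 mol/h
Reaction term: ξ·ΔH°_rxn = 480.7 × 81.8 = 39321 kJ/h
Sensible, feed 22.2→25 °C: 879.06 kJ/h
Outlet flows (mol/h): A 669.3, B 480.7, C 480.7
Sensible, products 25→68.7 °C: 13215 kJ/h
Q = ΔH = 53416 kJ/h = 14.838 kW
Heat supplied = 890.26 kJ/min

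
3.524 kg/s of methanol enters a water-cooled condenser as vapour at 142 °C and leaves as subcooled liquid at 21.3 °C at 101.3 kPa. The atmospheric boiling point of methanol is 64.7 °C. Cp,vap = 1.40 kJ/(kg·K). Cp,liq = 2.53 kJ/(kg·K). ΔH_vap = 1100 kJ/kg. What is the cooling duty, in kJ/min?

vapour 142→64.7 °C: -108.22 kJ/kg
condensation at 64.7 °C: -1100 kJ/kg
liquid 64.7→21.3 °C: -109.8 kJ/kg
Δh = -108.22 + -1100 + -109.8 = -1318 kJ/kg
Q = ṁ·Δh = 3.524 kg/s × -1318 kJ/kg = -4644.7 kJ/s
|Q| = 4644.7 kW = 278680 kJ/min

Q_c = 279000 kJ/min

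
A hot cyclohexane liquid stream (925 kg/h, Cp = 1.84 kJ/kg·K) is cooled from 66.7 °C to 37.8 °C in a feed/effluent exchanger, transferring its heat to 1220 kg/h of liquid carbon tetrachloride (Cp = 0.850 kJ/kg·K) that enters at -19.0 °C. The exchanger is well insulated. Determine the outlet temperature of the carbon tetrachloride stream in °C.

Heat released by hot stream: Q = 925 × 1.84 × (66.7 − 37.8) = 49188 kJ/h
Energy balance on cold side (adiabatic exchanger): Q = ṁ_c·Cp_c·(T_c,out − T_c,in)
T_c,out = -19.0 + 49188/(1220 × 0.850) = 28.433 °C

T_c,out = 28.4 °C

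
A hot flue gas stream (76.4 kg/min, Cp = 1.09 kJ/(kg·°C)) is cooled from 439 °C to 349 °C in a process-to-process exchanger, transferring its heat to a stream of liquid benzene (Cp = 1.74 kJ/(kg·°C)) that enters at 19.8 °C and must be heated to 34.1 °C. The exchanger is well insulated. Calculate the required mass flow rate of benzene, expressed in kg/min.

ṁ_c = 301 kg/min

Heat released by hot stream: Q = 76.4 × 1.09 × (439 − 349) = 7494.8 kJ/min
Energy balance on cold side (adiabatic exchanger): Q = ṁ_c·Cp_c·(T_c,out − T_c,in)
ṁ_c = 7494.8 / [1.74 × (34.1 − 19.8)] = 301.22 kg/min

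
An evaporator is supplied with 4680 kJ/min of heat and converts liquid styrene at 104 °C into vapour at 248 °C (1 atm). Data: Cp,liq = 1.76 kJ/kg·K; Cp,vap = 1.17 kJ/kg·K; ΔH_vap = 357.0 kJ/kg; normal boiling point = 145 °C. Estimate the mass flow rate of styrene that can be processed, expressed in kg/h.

ṁ = 511 kg/h

Δh = 1.76×(145−104) + 357.0 + 1.17×(248−145) = 549.67 kJ/kg
Q = 4680 kJ/min = 78 kJ/s = 280800 kJ/h
ṁ = Q/Δh = 280800 / 549.67 = 510.85 kg/h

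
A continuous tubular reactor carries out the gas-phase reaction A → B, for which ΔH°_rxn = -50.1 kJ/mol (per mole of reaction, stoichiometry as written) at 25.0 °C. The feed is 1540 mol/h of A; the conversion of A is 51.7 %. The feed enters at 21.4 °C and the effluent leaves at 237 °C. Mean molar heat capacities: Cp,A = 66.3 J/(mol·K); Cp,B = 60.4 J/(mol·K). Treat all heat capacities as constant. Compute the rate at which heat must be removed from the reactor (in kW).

Q_out = 5.24 kW

Extent of reaction ξ = 0.517 × 1540 = 796.18 mol/h
Reaction term: ξ·ΔH°_rxn = 796.18 × -50.1 = -39889 kJ/h
Sensible, feed 21.4→25 °C: 367.57 kJ/h
Outlet flows (mol/h): A 743.82, B 796.18
Sensible, products 25→237 °C: 20650 kJ/h
Q = ΔH = -18871 kJ/h = -5.242 kW
Heat removed = 5.242 kW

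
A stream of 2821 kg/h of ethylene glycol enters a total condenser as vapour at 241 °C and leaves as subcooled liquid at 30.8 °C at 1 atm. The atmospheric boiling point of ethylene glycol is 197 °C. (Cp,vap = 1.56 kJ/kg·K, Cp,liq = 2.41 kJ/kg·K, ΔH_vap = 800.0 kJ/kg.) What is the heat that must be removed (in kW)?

vapour 241→197 °C: -68.64 kJ/kg
condensation at 197 °C: -800 kJ/kg
liquid 197→30.8 °C: -400.54 kJ/kg
Δh = -68.64 + -800 + -400.54 = -1269.2 kJ/kg
Q = ṁ·Δh = 2821 kg/h × -1269.2 kJ/kg = -3.5804e+06 kJ/h
|Q| = 994.55 kW

Q_c = 995 kW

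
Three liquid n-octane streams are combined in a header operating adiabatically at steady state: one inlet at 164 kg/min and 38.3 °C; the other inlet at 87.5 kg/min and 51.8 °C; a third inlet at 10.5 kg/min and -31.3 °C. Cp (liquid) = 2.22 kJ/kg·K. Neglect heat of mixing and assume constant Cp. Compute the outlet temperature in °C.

T_out = 40.0 °C

Energy balance with Q = 0: Σ ṁᵢCp,ᵢ(T_out − Tᵢ) = 0
Σ ṁᵢCp,ᵢTᵢ = 164×2.22×38.3 + 87.5×2.22×51.8 + 10.5×2.22×-31.3 = 23277
Σ ṁᵢCp,ᵢ = 164×2.22 + 87.5×2.22 + 10.5×2.22 = 581.64
T_out = 23277 / 581.64 = 40.019 °C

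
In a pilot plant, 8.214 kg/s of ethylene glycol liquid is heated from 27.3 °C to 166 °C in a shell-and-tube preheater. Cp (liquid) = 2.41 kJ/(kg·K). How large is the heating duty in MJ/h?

Q = 9880 MJ/h

Q = ṁ·Cp·ΔT = 8.214 × 2.41 × (166 − 27.3) = 2745.7 kJ/s
Heating duty = 9884.4 MJ/h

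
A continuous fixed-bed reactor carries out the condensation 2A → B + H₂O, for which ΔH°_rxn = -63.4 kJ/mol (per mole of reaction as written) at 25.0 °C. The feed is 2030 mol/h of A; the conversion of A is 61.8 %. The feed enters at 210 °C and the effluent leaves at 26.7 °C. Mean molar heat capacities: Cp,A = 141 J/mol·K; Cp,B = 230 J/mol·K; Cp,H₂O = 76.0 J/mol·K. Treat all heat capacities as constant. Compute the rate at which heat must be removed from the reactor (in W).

Extent of reaction ξ = 0.618 × 2030 / 2 = 627.27 mol/h
Reaction term: ξ·ΔH°_rxn = 627.27 × -63.4 = -39769 kJ/h
Sensible, feed 210→25 °C: -52953 kJ/h
Outlet flows (mol/h): A 775.46, B 627.27, H₂O 627.27
Sensible, products 25→26.7 °C: 512.18 kJ/h
Q = ΔH = -92209 kJ/h = -25.614 kW
Heat removed = 25614 W

Q_out = 25600 W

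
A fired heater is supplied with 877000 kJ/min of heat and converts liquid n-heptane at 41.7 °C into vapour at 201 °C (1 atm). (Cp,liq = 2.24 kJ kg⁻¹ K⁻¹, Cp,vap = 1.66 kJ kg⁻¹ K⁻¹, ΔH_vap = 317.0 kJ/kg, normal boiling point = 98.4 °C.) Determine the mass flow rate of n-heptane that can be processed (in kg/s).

ṁ = 23.8 kg/s

Δh = 2.24×(98.4−41.7) + 317.0 + 1.66×(201−98.4) = 614.32 kJ/kg
Q = 877000 kJ/min = 14617 kJ/s = 14617 kJ/s
ṁ = Q/Δh = 14617 / 614.32 = 23.793 kg/s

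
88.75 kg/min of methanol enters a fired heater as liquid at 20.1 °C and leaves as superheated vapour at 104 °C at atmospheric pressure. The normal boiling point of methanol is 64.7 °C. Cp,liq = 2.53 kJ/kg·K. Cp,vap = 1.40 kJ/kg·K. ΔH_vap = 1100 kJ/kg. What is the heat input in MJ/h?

liquid 20.1→64.7 °C: 112.84 kJ/kg
vaporisation at 64.7 °C: 1100 kJ/kg
vapour 64.7→104 °C: 55.02 kJ/kg
Δh = 112.84 + 1100 + 55.02 = 1267.9 kJ/kg
Q = ṁ·Δh = 88.75 kg/min × 1267.9 kJ/kg = 112520 kJ/min
|Q| = 1875.4 kW = 6751.3 MJ/h

Q = 6750 MJ/h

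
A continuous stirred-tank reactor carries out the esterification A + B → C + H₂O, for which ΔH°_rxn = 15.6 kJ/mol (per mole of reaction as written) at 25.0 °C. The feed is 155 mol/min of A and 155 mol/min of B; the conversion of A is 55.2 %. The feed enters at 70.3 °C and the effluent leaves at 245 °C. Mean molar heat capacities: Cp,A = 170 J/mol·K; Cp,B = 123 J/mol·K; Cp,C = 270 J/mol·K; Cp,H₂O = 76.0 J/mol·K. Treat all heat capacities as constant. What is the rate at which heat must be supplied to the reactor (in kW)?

Q_in = 171 kW

Extent of reaction ξ = 0.552 × 155 = 85.56 mol/min
Reaction term: ξ·ΔH°_rxn = 85.56 × 15.6 = 1334.7 kJ/min
Sensible, feed 70.3→25 °C: -2057.3 kJ/min
Outlet flows (mol/min): A 69.44, B 69.44, C 85.56, H₂O 85.56
Sensible, products 25→245 °C: 10989 kJ/min
Q = ΔH = 10266 kJ/min = 171.11 kW
Heat supplied = 171.11 kW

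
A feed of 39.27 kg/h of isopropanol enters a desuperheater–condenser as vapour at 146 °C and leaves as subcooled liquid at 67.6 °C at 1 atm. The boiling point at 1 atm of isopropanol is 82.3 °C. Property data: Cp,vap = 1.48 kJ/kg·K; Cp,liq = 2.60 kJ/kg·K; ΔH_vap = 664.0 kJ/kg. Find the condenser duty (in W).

Q_c = 8690 W

vapour 146→82.3 °C: -94.276 kJ/kg
condensation at 82.3 °C: -664 kJ/kg
liquid 82.3→67.6 °C: -38.22 kJ/kg
Δh = -94.276 + -664 + -38.22 = -796.5 kJ/kg
Q = ṁ·Δh = 39.27 kg/h × -796.5 kJ/kg = -31278 kJ/h
|Q| = 8.6884 kW = 8688.4 W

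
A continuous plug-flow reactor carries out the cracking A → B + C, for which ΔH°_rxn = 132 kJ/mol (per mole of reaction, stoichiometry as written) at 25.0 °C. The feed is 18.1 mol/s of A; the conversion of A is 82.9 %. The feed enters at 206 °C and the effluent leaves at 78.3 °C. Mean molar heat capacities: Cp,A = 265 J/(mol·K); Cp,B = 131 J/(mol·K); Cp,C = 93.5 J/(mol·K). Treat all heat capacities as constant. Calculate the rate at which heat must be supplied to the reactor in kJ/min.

Q_in = 80100 kJ/min

Extent of reaction ξ = 0.829 × 18.1 = 15.005 mol/s
Reaction term: ξ·ΔH°_rxn = 15.005 × 132 = 1980.6 kJ/s
Sensible, feed 206→25 °C: -868.17 kJ/s
Outlet flows (mol/s): A 3.0951, B 15.005, C 15.005
Sensible, products 25→78.3 °C: 223.26 kJ/s
Q = ΔH = 1335.7 kJ/s = 1335.7 kW
Heat supplied = 80145 kJ/min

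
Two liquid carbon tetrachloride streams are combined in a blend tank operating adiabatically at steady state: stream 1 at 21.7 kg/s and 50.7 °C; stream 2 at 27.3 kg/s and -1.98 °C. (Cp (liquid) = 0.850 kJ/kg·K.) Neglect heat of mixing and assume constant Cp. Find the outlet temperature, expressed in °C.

No heat crosses the boundary, so H_out = H_in.
Σ ṁᵢCp,ᵢTᵢ = 21.7×0.850×50.7 + 27.3×0.850×-1.98 = 889.22
Σ ṁᵢCp,ᵢ = 21.7×0.850 + 27.3×0.850 = 41.65
T_out = 889.22 / 41.65 = 21.35 °C

T_out = 21.3 °C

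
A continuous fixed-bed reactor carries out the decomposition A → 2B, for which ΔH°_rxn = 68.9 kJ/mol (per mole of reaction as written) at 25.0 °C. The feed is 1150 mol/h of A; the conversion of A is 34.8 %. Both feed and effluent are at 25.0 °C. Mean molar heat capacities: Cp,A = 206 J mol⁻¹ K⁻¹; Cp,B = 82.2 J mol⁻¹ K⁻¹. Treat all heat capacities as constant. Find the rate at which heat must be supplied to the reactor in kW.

Extent of reaction ξ = 0.348 × 1150 = 400.2 mol/h
Reaction term: ξ·ΔH°_rxn = 400.2 × 68.9 = 27574 kJ/h
Q = ΔH = 27574 kJ/h = 7.6594 kW
Heat supplied = 7.6594 kW

Q_in = 7.66 kW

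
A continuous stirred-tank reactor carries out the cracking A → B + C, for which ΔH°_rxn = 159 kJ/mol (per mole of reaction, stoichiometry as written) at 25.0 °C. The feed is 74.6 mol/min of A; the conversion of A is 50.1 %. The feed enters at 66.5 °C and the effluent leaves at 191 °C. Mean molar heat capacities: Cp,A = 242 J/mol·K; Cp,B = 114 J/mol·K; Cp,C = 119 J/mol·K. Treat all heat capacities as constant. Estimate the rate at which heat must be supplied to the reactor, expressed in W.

Q_in = 136000 W

Extent of reaction ξ = 0.501 × 74.6 = 37.375 mol/min
Reaction term: ξ·ΔH°_rxn = 37.375 × 159 = 5942.6 kJ/min
Sensible, feed 66.5→25 °C: -749.21 kJ/min
Outlet flows (mol/min): A 37.225, B 37.375, C 37.375
Sensible, products 25→191 °C: 2941 kJ/min
Q = ΔH = 8134.3 kJ/min = 135.57 kW
Heat supplied = 135570 W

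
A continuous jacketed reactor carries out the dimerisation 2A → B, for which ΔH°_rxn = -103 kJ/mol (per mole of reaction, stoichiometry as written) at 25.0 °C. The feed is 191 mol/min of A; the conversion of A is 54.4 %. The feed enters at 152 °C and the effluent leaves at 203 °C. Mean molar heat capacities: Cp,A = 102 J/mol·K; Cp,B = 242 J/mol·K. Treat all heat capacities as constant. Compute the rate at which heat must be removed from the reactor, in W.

Extent of reaction ξ = 0.544 × 191 / 2 = 51.952 mol/min
Reaction term: ξ·ΔH°_rxn = 51.952 × -103 = -5351.1 kJ/min
Sensible, feed 152→25 °C: -2474.2 kJ/min
Outlet flows (mol/min): A 87.096, B 51.952
Sensible, products 25→203 °C: 3819.2 kJ/min
Q = ΔH = -4006.1 kJ/min = -66.768 kW
Heat removed = 66768 W

Q_out = 66800 W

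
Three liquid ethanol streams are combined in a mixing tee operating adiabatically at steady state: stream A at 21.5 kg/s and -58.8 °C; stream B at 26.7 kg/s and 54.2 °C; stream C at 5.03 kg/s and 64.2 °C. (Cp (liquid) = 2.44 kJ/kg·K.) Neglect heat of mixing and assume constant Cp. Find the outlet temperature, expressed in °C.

T_out = 9.50 °C

No heat crosses the boundary, so H_out = H_in.
T_out = Σ ṁᵢCp,ᵢTᵢ / Σ ṁᵢCp,ᵢ
      = 1234.3 / 129.88 = 9.5034 °C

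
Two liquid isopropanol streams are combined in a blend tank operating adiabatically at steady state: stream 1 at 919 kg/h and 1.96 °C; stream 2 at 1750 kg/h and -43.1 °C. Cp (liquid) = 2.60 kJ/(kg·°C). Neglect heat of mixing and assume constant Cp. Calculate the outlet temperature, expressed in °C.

T_out = -27.6 °C

Adiabatic, steady state ⇒ Σ ṁᵢCp,ᵢ(T_out − Tᵢ) = 0
T_out = Σ ṁᵢCp,ᵢTᵢ / Σ ṁᵢCp,ᵢ
      = -191420 / 6939.4 = -27.585 °C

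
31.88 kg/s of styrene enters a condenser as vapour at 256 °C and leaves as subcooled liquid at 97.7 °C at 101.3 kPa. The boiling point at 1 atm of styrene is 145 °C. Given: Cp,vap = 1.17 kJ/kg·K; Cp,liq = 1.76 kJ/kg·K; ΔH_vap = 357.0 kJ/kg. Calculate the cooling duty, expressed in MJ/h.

vapour 256→145 °C: -129.87 kJ/kg
condensation at 145 °C: -357 kJ/kg
liquid 145→97.7 °C: -83.248 kJ/kg
Δh = -129.87 + -357 + -83.248 = -570.12 kJ/kg
Q = ṁ·Δh = 31.88 kg/s × -570.12 kJ/kg = -18175 kJ/s
|Q| = 18175 kW = 65431 MJ/h

Q_c = 65400 MJ/h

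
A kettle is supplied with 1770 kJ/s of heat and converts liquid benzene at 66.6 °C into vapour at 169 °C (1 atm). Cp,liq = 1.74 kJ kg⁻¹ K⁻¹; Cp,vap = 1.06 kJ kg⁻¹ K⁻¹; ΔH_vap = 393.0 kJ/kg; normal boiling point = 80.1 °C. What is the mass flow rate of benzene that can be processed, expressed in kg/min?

ṁ = 208 kg/min

Δh = 1.74×(80.1−66.6) + 393.0 + 1.06×(169−80.1) = 510.72 kJ/kg
Q = 1770 kJ/s = 1770 kJ/s = 106200 kJ/min
ṁ = Q/Δh = 106200 / 510.72 = 207.94 kg/min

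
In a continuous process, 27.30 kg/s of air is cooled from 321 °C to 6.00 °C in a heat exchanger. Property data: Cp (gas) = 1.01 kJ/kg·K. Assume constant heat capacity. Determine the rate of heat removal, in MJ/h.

Q = ṁ·Cp·ΔT = 27.30 × 1.01 × (6.00 − 321) = -8685.5 kJ/s
Cooling duty = 31268 MJ/h

Q_c = 31300 MJ/h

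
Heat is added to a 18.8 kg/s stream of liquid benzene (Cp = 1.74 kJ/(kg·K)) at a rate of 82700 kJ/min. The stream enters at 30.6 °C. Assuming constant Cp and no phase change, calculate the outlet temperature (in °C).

Q = 82700 kJ/min = 1378.3 kJ/s
ΔT = Q/(ṁ·Cp) = 1378.3/(18.8×1.74) = 42.135 K
T_out = 30.6 + 42.135 = 72.735 °C

T_out = 72.7 °C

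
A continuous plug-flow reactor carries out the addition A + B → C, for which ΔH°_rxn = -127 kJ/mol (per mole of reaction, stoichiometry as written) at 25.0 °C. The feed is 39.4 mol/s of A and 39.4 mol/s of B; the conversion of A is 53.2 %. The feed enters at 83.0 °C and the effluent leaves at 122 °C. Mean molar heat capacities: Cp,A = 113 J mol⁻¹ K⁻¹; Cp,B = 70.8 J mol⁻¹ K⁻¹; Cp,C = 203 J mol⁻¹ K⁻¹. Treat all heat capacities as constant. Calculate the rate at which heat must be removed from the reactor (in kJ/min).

Extent of reaction ξ = 0.532 × 39.4 = 20.961 mol/s
Reaction term: ξ·ΔH°_rxn = 20.961 × -127 = -2662 kJ/s
Sensible, feed 83.0→25 °C: -420.02 kJ/s
Outlet flows (mol/s): A 18.439, B 18.439, C 20.961
Sensible, products 25→122 °C: 741.48 kJ/s
Q = ΔH = -2340.6 kJ/s = -2340.6 kW
Heat removed = 140430 kJ/min

Q_out = 140000 kJ/min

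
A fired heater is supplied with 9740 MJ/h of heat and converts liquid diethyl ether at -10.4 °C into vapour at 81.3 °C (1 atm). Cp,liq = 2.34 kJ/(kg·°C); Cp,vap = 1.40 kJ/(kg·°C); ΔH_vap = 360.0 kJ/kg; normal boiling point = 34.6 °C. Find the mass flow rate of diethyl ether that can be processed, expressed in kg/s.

ṁ = 5.10 kg/s

Δh = 2.34×(34.6−-10.4) + 360.0 + 1.40×(81.3−34.6) = 530.68 kJ/kg
Q = 9740 MJ/h = 2705.6 kJ/s = 2705.6 kJ/s
ṁ = Q/Δh = 2705.6 / 530.68 = 5.0983 kg/s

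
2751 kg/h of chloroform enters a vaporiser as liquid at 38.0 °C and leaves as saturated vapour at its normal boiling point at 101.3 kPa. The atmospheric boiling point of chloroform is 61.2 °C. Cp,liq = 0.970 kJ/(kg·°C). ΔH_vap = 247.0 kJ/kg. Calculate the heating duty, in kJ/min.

Q = 12400 kJ/min

liquid 38.0→61.2 °C: 22.504 kJ/kg
vaporisation at 61.2 °C: 247 kJ/kg
Δh = 22.504 + 247 = 269.5 kJ/kg
Q = ṁ·Δh = 2751 kg/h × 269.5 kJ/kg = 741410 kJ/h
|Q| = 205.95 kW = 12357 kJ/min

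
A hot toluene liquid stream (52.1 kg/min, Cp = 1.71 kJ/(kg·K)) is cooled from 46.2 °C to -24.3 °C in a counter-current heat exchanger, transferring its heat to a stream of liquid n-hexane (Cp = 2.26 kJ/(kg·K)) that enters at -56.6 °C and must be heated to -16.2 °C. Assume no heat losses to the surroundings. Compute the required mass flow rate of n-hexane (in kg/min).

ṁ_c = 68.8 kg/min

Heat released by hot stream: Q = 52.1 × 1.71 × (46.2 − -24.3) = 6280.9 kJ/min
Energy balance on cold side (adiabatic exchanger): Q = ṁ_c·Cp_c·(T_c,out − T_c,in)
ṁ_c = 6280.9 / [2.26 × (-16.2 − -56.6)] = 68.791 kg/min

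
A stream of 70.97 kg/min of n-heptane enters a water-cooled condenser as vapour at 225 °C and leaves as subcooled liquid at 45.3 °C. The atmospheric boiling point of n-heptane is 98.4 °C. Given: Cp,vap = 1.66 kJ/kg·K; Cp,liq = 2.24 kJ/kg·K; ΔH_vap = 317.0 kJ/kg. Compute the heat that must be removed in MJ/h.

Q_c = 2750 MJ/h

vapour 225→98.4 °C: -210.16 kJ/kg
condensation at 98.4 °C: -317 kJ/kg
liquid 98.4→45.3 °C: -118.94 kJ/kg
Δh = -210.16 + -317 + -118.94 = -646.1 kJ/kg
Q = ṁ·Δh = 70.97 kg/min × -646.1 kJ/kg = -45854 kJ/min
|Q| = 764.23 kW = 2751.2 MJ/h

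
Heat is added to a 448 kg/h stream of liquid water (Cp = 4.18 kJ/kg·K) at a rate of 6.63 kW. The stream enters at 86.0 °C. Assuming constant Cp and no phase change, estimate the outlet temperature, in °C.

T_out = 98.7 °C

Q = 6.63 kW = 23868 kJ/h
ΔT = Q/(ṁ·Cp) = 23868/(448×4.18) = 12.746 K
T_out = 86.0 + 12.746 = 98.746 °C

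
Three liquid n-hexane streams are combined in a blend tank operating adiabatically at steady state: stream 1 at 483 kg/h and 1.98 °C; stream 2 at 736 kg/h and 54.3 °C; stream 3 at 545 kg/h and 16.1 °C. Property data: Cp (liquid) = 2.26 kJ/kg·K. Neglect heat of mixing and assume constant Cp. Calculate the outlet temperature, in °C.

T_out = 28.2 °C

Energy balance with Q = 0: Σ ṁᵢCp,ᵢ(T_out − Tᵢ) = 0
Σ ṁᵢCp,ᵢTᵢ = 483×2.26×1.98 + 736×2.26×54.3 + 545×2.26×16.1 = 112310
Σ ṁᵢCp,ᵢ = 483×2.26 + 736×2.26 + 545×2.26 = 3986.6
T_out = 112310 / 3986.6 = 28.172 °C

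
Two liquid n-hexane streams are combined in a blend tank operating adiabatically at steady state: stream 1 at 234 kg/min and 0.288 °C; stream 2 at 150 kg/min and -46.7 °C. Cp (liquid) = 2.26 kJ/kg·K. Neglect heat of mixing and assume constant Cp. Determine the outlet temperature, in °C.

T_out = -18.1 °C

Energy balance with Q = 0: Σ ṁᵢCp,ᵢ(T_out − Tᵢ) = 0
T_out = Σ ṁᵢCp,ᵢTᵢ / Σ ṁᵢCp,ᵢ
      = -15679 / 867.84 = -18.067 °C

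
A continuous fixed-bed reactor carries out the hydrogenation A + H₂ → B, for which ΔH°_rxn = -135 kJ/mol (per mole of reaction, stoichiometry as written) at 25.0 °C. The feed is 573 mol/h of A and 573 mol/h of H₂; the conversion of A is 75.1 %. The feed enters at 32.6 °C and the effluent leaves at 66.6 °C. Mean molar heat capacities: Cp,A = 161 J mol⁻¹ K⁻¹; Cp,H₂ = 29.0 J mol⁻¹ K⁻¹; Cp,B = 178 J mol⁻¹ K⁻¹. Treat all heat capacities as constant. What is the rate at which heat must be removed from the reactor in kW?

Q_out = 15.2 kW

Extent of reaction ξ = 0.751 × 573 = 430.32 mol/h
Reaction term: ξ·ΔH°_rxn = 430.32 × -135 = -58094 kJ/h
Sensible, feed 32.6→25 °C: -827.41 kJ/h
Outlet flows (mol/h): A 142.68, H₂ 142.68, B 430.32
Sensible, products 25→66.6 °C: 4314.2 kJ/h
Q = ΔH = -54607 kJ/h = -15.169 kW
Heat removed = 15.169 kW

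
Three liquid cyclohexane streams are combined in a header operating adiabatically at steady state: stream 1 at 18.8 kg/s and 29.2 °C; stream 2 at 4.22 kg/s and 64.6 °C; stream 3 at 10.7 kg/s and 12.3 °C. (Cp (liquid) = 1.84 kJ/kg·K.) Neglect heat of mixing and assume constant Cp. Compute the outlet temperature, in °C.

T_out = 28.3 °C

Adiabatic, steady state ⇒ Σ ṁᵢCp,ᵢ(T_out − Tᵢ) = 0
T_out = Σ ṁᵢCp,ᵢTᵢ / Σ ṁᵢCp,ᵢ
      = 1753.9 / 62.045 = 28.268 °C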